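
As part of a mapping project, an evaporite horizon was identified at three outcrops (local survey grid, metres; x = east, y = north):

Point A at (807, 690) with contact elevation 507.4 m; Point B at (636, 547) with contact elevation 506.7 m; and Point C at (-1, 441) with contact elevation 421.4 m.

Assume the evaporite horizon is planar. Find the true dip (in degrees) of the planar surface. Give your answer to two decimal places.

14.32°

Let the plane be z = a·x + b·y + c.
Point B−Point A: −171a − 143b = −0.7;  Point C−Point A: −808a − 249b = −86.
Solving gives a = 0.16616, b = −0.19380.
Gradient magnitude |∇z| = √(a² + b²) = √(0.02761 + 0.03756) = 0.25528.
True dip = arctan(0.25528) = 14.32°, dipping toward NW (azimuth ≈ 319°).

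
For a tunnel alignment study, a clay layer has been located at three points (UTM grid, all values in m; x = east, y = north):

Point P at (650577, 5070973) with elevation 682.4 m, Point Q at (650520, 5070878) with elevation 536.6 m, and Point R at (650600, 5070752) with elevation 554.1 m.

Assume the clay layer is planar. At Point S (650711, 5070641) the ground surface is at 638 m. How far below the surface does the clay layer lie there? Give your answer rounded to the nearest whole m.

14 m

Two edge vectors: Point P→Point Q = (-57, -95, -145.8), Point P→Point R = (23, -221, -128.3).
Normal n = (Point P→Point Q) × (Point P→Point R) = (-20033.3, -10666.5, 14782).
So ∂z/∂x = −n_x/n_z = 1.35524963 and ∂z/∂y = −n_y/n_z = 0.72158707.
Intercept c from Point P: 682.4 − 881694.24 − 3659148.53 = −4540160.36.
At (650711, 5070641): z_contact = 881875.8 + 3658909.0 − 4540160.36 = 624.4 m.
Depth below ground = 638 − 624.4 = 14 m.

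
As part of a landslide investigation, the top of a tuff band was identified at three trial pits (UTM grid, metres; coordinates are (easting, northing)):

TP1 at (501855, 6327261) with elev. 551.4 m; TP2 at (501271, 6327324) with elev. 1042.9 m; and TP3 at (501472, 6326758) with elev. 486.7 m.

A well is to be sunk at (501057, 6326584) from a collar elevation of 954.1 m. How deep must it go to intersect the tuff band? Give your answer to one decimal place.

Two edge vectors: TP1→TP2 = (-584, 63, 491.5), TP1→TP3 = (-383, -503, -64.7).
Normal n = (TP1→TP2) × (TP1→TP3) = (243148.4, -226029.3, 317881).
So ∂z/∂E = −n_x/n_z = −0.764903848 and ∂z/∂N = −n_y/n_z = 0.711050047.
Intercept c from TP1: 551.4 + 383870.82 − 4498999.23 = −4114577.01.
At (501057, 6326584): z_contact = −383260.43 + 4498517.85 − 4114577.01 = 680.41 m.
Depth below ground = 954.1 − 680.41 = 273.7 m.

273.7 m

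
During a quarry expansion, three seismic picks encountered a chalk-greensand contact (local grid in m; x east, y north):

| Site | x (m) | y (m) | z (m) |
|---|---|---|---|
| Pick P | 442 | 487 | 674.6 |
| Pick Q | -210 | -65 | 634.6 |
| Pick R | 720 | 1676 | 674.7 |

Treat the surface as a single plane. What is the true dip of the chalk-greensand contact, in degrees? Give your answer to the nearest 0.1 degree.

4.5°

Two edge vectors: Pick P→Pick Q = (-652, -552, -40), Pick P→Pick R = (278, 1189, 0.1).
Normal n = (Pick P→Pick Q) × (Pick P→Pick R) = (47504.8, -11054.8, -621772).
So ∂z/∂x = −n_x/n_z = 0.07640 and ∂z/∂y = −n_y/n_z = −0.01778.
Gradient magnitude |∇z| = √(a² + b²) = √(0.00584 + 0.00032) = 0.07844.
True dip = arctan(0.07844) = 4.5°, dipping toward WNW (azimuth ≈ 283°).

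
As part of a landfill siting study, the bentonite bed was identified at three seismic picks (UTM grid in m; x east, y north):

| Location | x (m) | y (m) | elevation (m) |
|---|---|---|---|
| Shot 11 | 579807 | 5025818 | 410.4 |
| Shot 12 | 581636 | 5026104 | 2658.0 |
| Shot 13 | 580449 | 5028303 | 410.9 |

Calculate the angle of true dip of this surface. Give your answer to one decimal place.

Two edge vectors: Shot 11→Shot 12 = (1829, 286, 2247.6), Shot 11→Shot 13 = (642, 2485, 0.5).
Normal n = (Shot 11→Shot 12) × (Shot 11→Shot 13) = (-5585143, 1442044.7, 4361453).
So ∂z/∂x = −n_x/n_z = 1.28057 and ∂z/∂y = −n_y/n_z = −0.33063.
Gradient magnitude |∇z| = √(a² + b²) = √(1.63986 + 0.10932) = 1.32256.
True dip = arctan(1.32256) = 52.9°, dipping toward WNW (azimuth ≈ 284°).

52.9°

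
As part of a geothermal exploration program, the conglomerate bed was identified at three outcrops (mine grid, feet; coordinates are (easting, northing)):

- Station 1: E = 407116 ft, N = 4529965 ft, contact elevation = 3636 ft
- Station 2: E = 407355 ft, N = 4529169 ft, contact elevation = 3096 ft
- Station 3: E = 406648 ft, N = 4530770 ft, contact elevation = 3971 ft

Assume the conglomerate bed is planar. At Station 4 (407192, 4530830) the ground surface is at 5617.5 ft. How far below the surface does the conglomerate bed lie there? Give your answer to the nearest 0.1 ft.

Two edge vectors: Station 1→Station 2 = (239, -796, -540), Station 1→Station 3 = (-468, 805, 335).
Normal n = (Station 1→Station 2) × (Station 1→Station 3) = (168040, 172655, -180133).
So ∂z/∂E = −n_x/n_z = 0.932866271 and ∂z/∂N = −n_y/n_z = 0.958486230.
Intercept c from Station 1: 3636 − 379784.78 − 4341909.07 = −4718057.86.
At (407192, 4530830): z_contact = 379855.68 + 4342738.16 − 4718057.86 = 4535.99 ft.
Depth below ground = 5617.5 − 4535.99 = 1081.5 ft.

1081.5 ft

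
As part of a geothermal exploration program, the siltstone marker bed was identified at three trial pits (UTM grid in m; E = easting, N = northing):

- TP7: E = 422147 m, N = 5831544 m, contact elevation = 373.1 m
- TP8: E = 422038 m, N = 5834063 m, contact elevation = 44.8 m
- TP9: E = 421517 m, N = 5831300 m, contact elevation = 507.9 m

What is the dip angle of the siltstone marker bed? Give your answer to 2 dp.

11.94°

Two edge vectors: TP7→TP8 = (-109, 2519, -328.3), TP7→TP9 = (-630, -244, 134.8).
Normal n = (TP7→TP8) × (TP7→TP9) = (259456, 221522.2, 1613566).
So ∂z/∂E = −n_x/n_z = −0.16080 and ∂z/∂N = −n_y/n_z = −0.13729.
Gradient magnitude |∇z| = √(a² + b²) = √(0.02586 + 0.01885) = 0.21143.
True dip = arctan(0.21143) = 11.94°, dipping toward NE (azimuth ≈ 050°).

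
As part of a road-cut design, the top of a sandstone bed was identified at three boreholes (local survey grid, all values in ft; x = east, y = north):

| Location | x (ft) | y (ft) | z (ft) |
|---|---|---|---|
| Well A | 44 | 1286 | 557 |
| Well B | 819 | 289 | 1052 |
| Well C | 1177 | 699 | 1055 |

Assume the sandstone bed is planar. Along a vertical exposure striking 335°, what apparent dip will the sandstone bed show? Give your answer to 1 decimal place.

20.0°

Let the plane be z = a·x + b·y + c.
Well B−Well A: 775a − 997b = 495;  Well C−Well A: 1133a − 587b = 498.
Solving gives a = 0.30524, b = −0.25921.
Unit vector along 335° is (sin 335°, cos 335°) = (-0.4226, 0.9063).
Slope in that direction = a·(-0.4226) + b·(0.9063) = −0.36393.
Apparent dip = arctan|0.36393| = 20.0° (true dip is 21.8°, so apparent ≤ true as expected).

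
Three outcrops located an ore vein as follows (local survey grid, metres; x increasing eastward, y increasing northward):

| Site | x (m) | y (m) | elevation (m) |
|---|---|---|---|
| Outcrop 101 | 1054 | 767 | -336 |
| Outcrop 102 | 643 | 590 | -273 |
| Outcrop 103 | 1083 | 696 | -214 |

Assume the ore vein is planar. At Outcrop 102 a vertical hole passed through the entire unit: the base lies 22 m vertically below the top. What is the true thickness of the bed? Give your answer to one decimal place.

Two edge vectors: Outcrop 101→Outcrop 102 = (-411, -177, 63), Outcrop 101→Outcrop 103 = (29, -71, 122).
Normal n = (Outcrop 101→Outcrop 102) × (Outcrop 101→Outcrop 103) = (-17121, 51969, 34314).
So ∂z/∂x = −n_x/n_z = 0.49895 and ∂z/∂y = −n_y/n_z = −1.51451.
|∇z| = √(a²+b²) = 1.59459, so dip δ = arctan(1.59459) = 57.91°.
True thickness = vertical thickness × cos δ = 22 × cos 57.91° = 11.7 m.

11.7 m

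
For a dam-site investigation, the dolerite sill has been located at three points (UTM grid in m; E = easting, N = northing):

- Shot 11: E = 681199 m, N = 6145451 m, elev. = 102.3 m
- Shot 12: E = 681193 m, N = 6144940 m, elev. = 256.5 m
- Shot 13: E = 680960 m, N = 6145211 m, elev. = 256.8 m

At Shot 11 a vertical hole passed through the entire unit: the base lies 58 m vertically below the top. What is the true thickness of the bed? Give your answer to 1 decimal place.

52.7 m

Two edge vectors: Shot 11→Shot 12 = (-6, -511, 154.2), Shot 11→Shot 13 = (-239, -240, 154.5).
Normal n = (Shot 11→Shot 12) × (Shot 11→Shot 13) = (-41941.5, -35926.8, -120689).
So ∂z/∂E = −n_x/n_z = −0.34752 and ∂z/∂N = −n_y/n_z = −0.29768.
|∇z| = √(a²+b²) = 0.45758, so dip δ = arctan(0.45758) = 24.59°.
True thickness = vertical thickness × cos δ = 58 × cos 24.59° = 52.7 m.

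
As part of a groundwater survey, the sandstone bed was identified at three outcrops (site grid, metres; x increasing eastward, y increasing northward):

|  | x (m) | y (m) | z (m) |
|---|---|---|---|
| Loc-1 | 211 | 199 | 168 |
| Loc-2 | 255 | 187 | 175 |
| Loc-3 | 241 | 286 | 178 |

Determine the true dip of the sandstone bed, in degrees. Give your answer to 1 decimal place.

10.3°

Let the plane be z = a·x + b·y + c.
Loc-2−Loc-1: 44a − 12b = 7;  Loc-3−Loc-1: 30a + 87b = 10.
Solving gives a = 0.17407, b = 0.05492.
Gradient magnitude |∇z| = √(a² + b²) = √(0.03030 + 0.00302) = 0.18253.
True dip = arctan(0.18253) = 10.3°, dipping toward WSW (azimuth ≈ 252°).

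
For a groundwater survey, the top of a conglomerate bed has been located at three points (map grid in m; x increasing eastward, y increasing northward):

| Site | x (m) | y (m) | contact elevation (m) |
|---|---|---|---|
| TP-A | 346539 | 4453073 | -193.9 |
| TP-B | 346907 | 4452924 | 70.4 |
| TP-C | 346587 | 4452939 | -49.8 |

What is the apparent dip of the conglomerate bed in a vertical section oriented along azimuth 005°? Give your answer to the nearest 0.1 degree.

42.8°

Let the plane be z = a·x + b·y + c.
TP-B−TP-A: 368a − 149b = 264.3;  TP-C−TP-A: 48a − 134b = 144.1.
Solving gives a = 0.33077, b = −0.95689.
Unit vector along 005° is (sin 5°, cos 5°) = (0.0872, 0.9962).
Slope in that direction = a·(0.0872) + b·(0.9962) = −0.92442.
Apparent dip = arctan|0.92442| = 42.8° (true dip is 45.4°, so apparent ≤ true as expected).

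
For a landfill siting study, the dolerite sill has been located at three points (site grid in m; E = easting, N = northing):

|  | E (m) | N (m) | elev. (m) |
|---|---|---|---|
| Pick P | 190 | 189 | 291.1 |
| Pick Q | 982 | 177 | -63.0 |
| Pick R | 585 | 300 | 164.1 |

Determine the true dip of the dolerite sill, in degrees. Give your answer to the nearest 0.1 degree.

31.4°

Let the plane be z = a·E + b·N + c.
Pick Q−Pick P: 792a − 12b = −354.1;  Pick R−Pick P: 395a + 111b = −127.
Solving gives a = −0.44067, b = 0.42401.
Gradient magnitude |∇z| = √(a² + b²) = √(0.19419 + 0.17979) = 0.61154.
True dip = arctan(0.61154) = 31.4°, dipping toward SE (azimuth ≈ 134°).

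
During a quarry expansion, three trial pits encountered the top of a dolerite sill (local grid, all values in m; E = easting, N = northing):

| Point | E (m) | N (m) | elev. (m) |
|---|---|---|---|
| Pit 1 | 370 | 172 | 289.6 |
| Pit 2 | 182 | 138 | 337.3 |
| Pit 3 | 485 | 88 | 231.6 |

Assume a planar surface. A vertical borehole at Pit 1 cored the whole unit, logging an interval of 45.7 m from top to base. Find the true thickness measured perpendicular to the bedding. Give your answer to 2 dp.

42.29 m

Two edge vectors: Pit 1→Pit 2 = (-188, -34, 47.7), Pit 1→Pit 3 = (115, -84, -58).
Normal n = (Pit 1→Pit 2) × (Pit 1→Pit 3) = (5978.8, -5418.5, 19702).
So ∂z/∂E = −n_x/n_z = −0.30346 and ∂z/∂N = −n_y/n_z = 0.27502.
|∇z| = √(a²+b²) = 0.40954, so dip δ = arctan(0.40954) = 22.27°.
True thickness = vertical thickness × cos δ = 45.7 × cos 22.27° = 42.29 m.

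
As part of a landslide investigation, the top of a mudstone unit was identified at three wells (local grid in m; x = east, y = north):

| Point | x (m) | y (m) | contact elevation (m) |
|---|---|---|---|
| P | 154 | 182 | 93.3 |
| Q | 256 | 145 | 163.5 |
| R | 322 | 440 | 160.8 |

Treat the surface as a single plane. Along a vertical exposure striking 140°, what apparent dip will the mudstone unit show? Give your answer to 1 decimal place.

Two edge vectors: P→Q = (102, -37, 70.2), P→R = (168, 258, 67.5).
Normal n = (P→Q) × (P→R) = (-20609.1, 4908.6, 32532).
So ∂z/∂x = −n_x/n_z = 0.63350 and ∂z/∂y = −n_y/n_z = −0.15089.
Unit vector along 140° is (sin 140°, cos 140°) = (0.6428, -0.7660).
Slope in that direction = a·(0.6428) + b·(-0.7660) = 0.52279.
Apparent dip = arctan|0.52279| = 27.6° (true dip is 33.1°, so apparent ≤ true as expected).

27.6°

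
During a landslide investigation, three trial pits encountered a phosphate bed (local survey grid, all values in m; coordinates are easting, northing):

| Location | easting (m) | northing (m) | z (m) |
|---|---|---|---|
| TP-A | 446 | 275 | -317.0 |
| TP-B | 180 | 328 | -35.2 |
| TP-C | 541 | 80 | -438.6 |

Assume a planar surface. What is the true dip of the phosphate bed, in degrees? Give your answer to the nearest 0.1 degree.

Two edge vectors: TP-A→TP-B = (-266, 53, 281.8), TP-A→TP-C = (95, -195, -121.6).
Normal n = (TP-A→TP-B) × (TP-A→TP-C) = (48506.2, -5574.6, 46835).
So ∂z/∂easting = −n_x/n_z = −1.03568 and ∂z/∂northing = −n_y/n_z = 0.11903.
Gradient magnitude |∇z| = √(a² + b²) = √(1.07264 + 0.01417) = 1.04250.
True dip = arctan(1.04250) = 46.2°, dipping toward E (azimuth ≈ 097°).

46.2°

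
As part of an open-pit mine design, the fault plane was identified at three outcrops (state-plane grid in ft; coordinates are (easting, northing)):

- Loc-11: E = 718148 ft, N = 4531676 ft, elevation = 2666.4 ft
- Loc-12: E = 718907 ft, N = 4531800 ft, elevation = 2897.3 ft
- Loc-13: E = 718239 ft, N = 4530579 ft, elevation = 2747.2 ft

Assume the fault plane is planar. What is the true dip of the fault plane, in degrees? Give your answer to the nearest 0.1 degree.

Two edge vectors: Loc-11→Loc-12 = (759, 124, 230.9), Loc-11→Loc-13 = (91, -1097, 80.8).
Normal n = (Loc-11→Loc-12) × (Loc-11→Loc-13) = (263316.5, -40315.3, -843907).
So ∂z/∂E = −n_x/n_z = 0.31202 and ∂z/∂N = −n_y/n_z = −0.04777.
Gradient magnitude |∇z| = √(a² + b²) = √(0.09736 + 0.00228) = 0.31566.
True dip = arctan(0.31566) = 17.5°, dipping toward W (azimuth ≈ 279°).

17.5°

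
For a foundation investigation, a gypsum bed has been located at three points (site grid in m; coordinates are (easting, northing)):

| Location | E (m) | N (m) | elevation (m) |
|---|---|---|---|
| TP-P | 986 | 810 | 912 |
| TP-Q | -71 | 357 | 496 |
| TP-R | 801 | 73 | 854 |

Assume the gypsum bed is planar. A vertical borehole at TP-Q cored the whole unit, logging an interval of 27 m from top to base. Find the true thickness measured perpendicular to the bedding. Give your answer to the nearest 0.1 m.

Two edge vectors: TP-P→TP-Q = (-1057, -453, -416), TP-P→TP-R = (-185, -737, -58).
Normal n = (TP-P→TP-Q) × (TP-P→TP-R) = (-280318, 15654, 695204).
So ∂z/∂E = −n_x/n_z = 0.40322 and ∂z/∂N = −n_y/n_z = −0.02252.
|∇z| = √(a²+b²) = 0.40385, so dip δ = arctan(0.40385) = 21.99°.
True thickness = vertical thickness × cos δ = 27 × cos 21.99° = 25.0 m.

25.0 m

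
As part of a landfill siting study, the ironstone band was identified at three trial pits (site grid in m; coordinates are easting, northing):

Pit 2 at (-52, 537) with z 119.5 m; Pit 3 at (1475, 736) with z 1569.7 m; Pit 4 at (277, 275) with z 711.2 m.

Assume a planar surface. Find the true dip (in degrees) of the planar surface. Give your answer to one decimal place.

54.6°

Two edge vectors: Pit 2→Pit 3 = (1527, 199, 1450.2), Pit 2→Pit 4 = (329, -262, 591.7).
Normal n = (Pit 2→Pit 3) × (Pit 2→Pit 4) = (497700.7, -426410.1, -465545).
So ∂z/∂easting = −n_x/n_z = 1.06907 and ∂z/∂northing = −n_y/n_z = −0.91594.
Gradient magnitude |∇z| = √(a² + b²) = √(1.14291 + 0.83894) = 1.40778.
True dip = arctan(1.40778) = 54.6°, dipping toward NW (azimuth ≈ 311°).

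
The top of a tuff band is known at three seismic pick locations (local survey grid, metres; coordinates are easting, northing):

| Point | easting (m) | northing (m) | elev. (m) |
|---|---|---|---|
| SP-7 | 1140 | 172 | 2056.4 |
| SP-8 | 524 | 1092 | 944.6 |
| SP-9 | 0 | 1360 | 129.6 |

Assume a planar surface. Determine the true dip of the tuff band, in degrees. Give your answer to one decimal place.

Let the plane be z = a·easting + b·northing + c.
SP-8−SP-7: −616a + 920b = −1111.8;  SP-9−SP-7: −1140a + 1188b = −1926.8.
Solving gives a = 1.42539, b = −0.25409.
Gradient magnitude |∇z| = √(a² + b²) = √(2.03174 + 0.06456) = 1.44786.
True dip = arctan(1.44786) = 55.4°, dipping toward W (azimuth ≈ 280°).

55.4°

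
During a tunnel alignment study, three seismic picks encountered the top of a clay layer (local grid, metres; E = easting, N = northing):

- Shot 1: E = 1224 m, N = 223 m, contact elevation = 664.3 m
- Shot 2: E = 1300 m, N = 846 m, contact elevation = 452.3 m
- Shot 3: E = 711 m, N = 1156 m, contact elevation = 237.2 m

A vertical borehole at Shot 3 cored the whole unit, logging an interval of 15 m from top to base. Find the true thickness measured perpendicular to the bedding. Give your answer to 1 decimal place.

13.9 m

Let the plane be z = a·E + b·N + c.
Shot 2−Shot 1: 76a + 623b = −212;  Shot 3−Shot 1: −513a + 933b = −427.1.
Solving gives a = 0.17487, b = −0.36162.
|∇z| = √(a²+b²) = 0.40168, so dip δ = arctan(0.40168) = 21.88°.
True thickness = vertical thickness × cos δ = 15 × cos 21.88° = 13.9 m.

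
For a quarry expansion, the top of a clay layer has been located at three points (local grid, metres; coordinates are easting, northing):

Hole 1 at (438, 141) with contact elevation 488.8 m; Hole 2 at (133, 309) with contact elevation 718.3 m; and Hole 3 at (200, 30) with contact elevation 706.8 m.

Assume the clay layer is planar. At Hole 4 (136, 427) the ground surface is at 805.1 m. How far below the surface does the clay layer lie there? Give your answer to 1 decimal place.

Let the plane be z = a·easting + b·northing + c.
Hole 2−Hole 1: −305a + 168b = 229.5;  Hole 3−Hole 1: −238a − 111b = 218.
Solving gives a = −0.84100, b = −0.16074.
Then c = 488.8 − a·438 − b·141 = 879.82.
At (136, 427): z_contact = −114.38 − 68.64 + 879.82 = 696.81 m.
Depth below ground = 805.1 − 696.81 = 108.3 m.

108.3 m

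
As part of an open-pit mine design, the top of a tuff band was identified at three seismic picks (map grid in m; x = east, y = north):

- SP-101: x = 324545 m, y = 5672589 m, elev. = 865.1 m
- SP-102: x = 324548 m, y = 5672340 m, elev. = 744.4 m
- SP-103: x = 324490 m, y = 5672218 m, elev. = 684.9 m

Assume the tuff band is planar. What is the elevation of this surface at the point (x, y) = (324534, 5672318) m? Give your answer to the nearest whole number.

734 m

Let the plane be z = a·x + b·y + c.
SP-102−SP-101: 3a − 249b = −120.7;  SP-103−SP-101: −55a − 371b = −180.2.
Solving gives a = 0.00608455, b = 0.48481226.
Then c = 865.1 − a·324545 − b·5672589 = −2751250.32.
At (324534, 5672318): z = 1974.6 + 2750009.3 − 2751250.32 = 733.6 m.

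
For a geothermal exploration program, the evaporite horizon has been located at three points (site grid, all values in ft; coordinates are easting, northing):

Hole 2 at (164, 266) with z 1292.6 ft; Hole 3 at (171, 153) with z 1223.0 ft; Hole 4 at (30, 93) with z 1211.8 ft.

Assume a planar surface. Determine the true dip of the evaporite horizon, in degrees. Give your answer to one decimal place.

Two edge vectors: Hole 2→Hole 3 = (7, -113, -69.6), Hole 2→Hole 4 = (-134, -173, -80.8).
Normal n = (Hole 2→Hole 3) × (Hole 2→Hole 4) = (-2910.4, 9892, -16353).
So ∂z/∂easting = −n_x/n_z = −0.17797 and ∂z/∂northing = −n_y/n_z = 0.60490.
Gradient magnitude |∇z| = √(a² + b²) = √(0.03167 + 0.36591) = 0.63054.
True dip = arctan(0.63054) = 32.2°, dipping toward SSE (azimuth ≈ 164°).

32.2°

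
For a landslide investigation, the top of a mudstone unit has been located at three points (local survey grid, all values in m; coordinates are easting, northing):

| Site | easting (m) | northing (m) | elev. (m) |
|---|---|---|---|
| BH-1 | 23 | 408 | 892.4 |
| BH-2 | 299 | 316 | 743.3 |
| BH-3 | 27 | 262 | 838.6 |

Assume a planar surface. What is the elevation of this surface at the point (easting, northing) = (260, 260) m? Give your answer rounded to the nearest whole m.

740 m

Let the plane be z = a·easting + b·northing + c.
BH-2−BH-1: 276a − 92b = −149.1;  BH-3−BH-1: 4a − 146b = −53.8.
Solving gives a = −0.42123, b = 0.35695.
Then c = 892.4 − a·23 − b·408 = 756.45.
At (260, 260): z = −109.5 + 92.8 + 756.45 = 739.7 m.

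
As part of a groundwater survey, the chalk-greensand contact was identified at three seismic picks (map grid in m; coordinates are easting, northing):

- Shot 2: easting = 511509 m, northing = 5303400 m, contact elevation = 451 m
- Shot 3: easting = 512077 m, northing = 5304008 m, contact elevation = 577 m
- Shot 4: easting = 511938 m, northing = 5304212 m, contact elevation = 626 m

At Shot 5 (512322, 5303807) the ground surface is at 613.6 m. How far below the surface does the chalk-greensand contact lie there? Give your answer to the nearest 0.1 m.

87.1 m

Let the plane be z = a·easting + b·northing + c.
Shot 3−Shot 2: 568a + 608b = 126;  Shot 4−Shot 2: 429a + 812b = 175.
Solving gives a = −0.020400830, b = 0.226295513.
Then c = 451 − a·511509 − b·5303400 = −1189249.41.
At (512322, 5303807): z_contact = −10451.79 + 1200227.72 − 1189249.41 = 526.52 m.
Depth below ground = 613.6 − 526.52 = 87.1 m.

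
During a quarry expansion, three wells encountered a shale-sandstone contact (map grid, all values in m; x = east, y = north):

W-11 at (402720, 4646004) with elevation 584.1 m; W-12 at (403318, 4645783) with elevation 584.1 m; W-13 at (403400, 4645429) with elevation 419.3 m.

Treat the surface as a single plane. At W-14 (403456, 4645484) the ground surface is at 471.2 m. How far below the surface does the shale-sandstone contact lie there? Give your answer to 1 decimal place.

Two edge vectors: W-11→W-12 = (598, -221, 0), W-11→W-13 = (680, -575, -164.8).
Normal n = (W-11→W-12) × (W-11→W-13) = (36420.8, 98550.4, -193570).
So ∂z/∂x = −n_x/n_z = 0.188153123 and ∂z/∂y = −n_y/n_z = 0.509120215.
Intercept c from W-11: 584.1 − 75773.03 − 2365374.55 = −2440563.48.
At (403456, 4645484): z_contact = 75911.51 + 2365109.81 − 2440563.48 = 457.84 m.
Depth below ground = 471.2 − 457.84 = 13.4 m.

13.4 m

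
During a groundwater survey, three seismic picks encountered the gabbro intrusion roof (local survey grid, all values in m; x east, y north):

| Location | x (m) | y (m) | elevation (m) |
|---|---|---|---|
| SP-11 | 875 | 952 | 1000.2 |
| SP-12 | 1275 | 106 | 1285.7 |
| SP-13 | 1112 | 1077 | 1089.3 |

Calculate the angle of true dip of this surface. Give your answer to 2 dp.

Let the plane be z = a·x + b·y + c.
SP-12−SP-11: 400a − 846b = 285.5;  SP-13−SP-11: 237a + 125b = 89.1.
Solving gives a = 0.44337, b = −0.12784.
Gradient magnitude |∇z| = √(a² + b²) = √(0.19658 + 0.01634) = 0.46144.
True dip = arctan(0.46144) = 24.77°, dipping toward WNW (azimuth ≈ 286°).

24.77°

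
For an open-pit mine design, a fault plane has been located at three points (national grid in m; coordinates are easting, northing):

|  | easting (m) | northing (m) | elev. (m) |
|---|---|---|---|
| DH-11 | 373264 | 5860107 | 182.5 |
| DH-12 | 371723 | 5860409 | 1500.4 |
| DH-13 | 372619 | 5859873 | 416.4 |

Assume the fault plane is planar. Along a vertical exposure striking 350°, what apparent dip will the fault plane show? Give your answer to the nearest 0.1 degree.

44.6°

Two edge vectors: DH-11→DH-12 = (-1541, 302, 1317.9), DH-11→DH-13 = (-645, -234, 233.9).
Normal n = (DH-11→DH-12) × (DH-11→DH-13) = (379026.4, -489605.6, 555384).
So ∂z/∂easting = −n_x/n_z = −0.68246 and ∂z/∂northing = −n_y/n_z = 0.88156.
Unit vector along 350° is (sin 350°, cos 350°) = (-0.1736, 0.9848).
Slope in that direction = a·(-0.1736) + b·(0.9848) = 0.98668.
Apparent dip = arctan|0.98668| = 44.6° (true dip is 48.1°, so apparent ≤ true as expected).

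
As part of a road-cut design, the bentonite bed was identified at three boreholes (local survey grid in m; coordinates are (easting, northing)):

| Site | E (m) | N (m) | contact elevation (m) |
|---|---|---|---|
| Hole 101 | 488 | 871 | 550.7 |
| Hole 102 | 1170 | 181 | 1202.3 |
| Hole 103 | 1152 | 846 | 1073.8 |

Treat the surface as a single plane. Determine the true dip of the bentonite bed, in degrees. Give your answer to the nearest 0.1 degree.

Two edge vectors: Hole 101→Hole 102 = (682, -690, 651.6), Hole 101→Hole 103 = (664, -25, 523.1).
Normal n = (Hole 101→Hole 102) × (Hole 101→Hole 103) = (-344649, 75908.2, 441110).
So ∂z/∂E = −n_x/n_z = 0.78132 and ∂z/∂N = −n_y/n_z = −0.17208.
Gradient magnitude |∇z| = √(a² + b²) = √(0.61046 + 0.02961) = 0.80005.
True dip = arctan(0.80005) = 38.7°, dipping toward WNW (azimuth ≈ 282°).

38.7°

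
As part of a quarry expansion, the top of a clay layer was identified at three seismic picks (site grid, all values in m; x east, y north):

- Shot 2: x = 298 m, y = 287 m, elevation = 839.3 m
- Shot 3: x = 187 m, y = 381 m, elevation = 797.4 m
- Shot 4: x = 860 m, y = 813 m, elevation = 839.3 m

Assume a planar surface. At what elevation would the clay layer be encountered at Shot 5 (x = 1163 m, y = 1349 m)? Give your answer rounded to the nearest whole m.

Two edge vectors: Shot 2→Shot 3 = (-111, 94, -41.9), Shot 2→Shot 4 = (562, 526, 0).
Normal n = (Shot 2→Shot 3) × (Shot 2→Shot 4) = (22039.4, -23547.8, -111214).
So ∂z/∂x = −n_x/n_z = 0.19817 and ∂z/∂y = −n_y/n_z = −0.21173.
Intercept c from Shot 2: 839.3 − 59.05 + 60.77 = 841.01.
At (1163, 1349): z = 230.5 − 285.6 + 841.01 = 785.9 m.

786 m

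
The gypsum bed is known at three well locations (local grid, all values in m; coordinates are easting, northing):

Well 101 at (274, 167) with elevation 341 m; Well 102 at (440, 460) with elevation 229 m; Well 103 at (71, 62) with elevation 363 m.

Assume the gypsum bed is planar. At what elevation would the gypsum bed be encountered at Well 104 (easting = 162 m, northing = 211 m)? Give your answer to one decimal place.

Two edge vectors: Well 101→Well 102 = (166, 293, -112), Well 101→Well 103 = (-203, -105, 22).
Normal n = (Well 101→Well 102) × (Well 101→Well 103) = (-5314, 19084, 42049).
So ∂z/∂easting = −n_x/n_z = 0.12638 and ∂z/∂northing = −n_y/n_z = −0.45385.
Intercept c from Well 101: 341 − 34.63 + 75.79 = 382.17.
At (162, 211): z = 20.5 − 95.8 + 382.17 = 306.9 m.

306.9 m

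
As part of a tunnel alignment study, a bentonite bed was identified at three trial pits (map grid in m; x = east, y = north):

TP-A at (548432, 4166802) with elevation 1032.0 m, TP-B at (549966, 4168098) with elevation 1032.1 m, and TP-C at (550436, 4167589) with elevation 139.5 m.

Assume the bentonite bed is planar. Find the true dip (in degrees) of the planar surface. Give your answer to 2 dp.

Let the plane be z = a·x + b·y + c.
TP-B−TP-A: 1534a + 1296b = 0.1;  TP-C−TP-A: 2004a + 787b = −892.5.
Solving gives a = −0.83224, b = 0.98516.
Gradient magnitude |∇z| = √(a² + b²) = √(0.69263 + 0.97053) = 1.28964.
True dip = arctan(1.28964) = 52.21°, dipping toward SE (azimuth ≈ 140°).

52.21°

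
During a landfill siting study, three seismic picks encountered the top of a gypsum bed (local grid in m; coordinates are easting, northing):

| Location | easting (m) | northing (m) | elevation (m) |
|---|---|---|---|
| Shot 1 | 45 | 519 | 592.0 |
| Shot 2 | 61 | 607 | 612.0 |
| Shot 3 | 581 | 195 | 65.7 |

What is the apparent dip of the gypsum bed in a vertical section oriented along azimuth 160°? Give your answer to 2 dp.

31.12°

Two edge vectors: Shot 1→Shot 2 = (16, 88, 20), Shot 1→Shot 3 = (536, -324, -526.3).
Normal n = (Shot 1→Shot 2) × (Shot 1→Shot 3) = (-39834.4, 19140.8, -52352).
So ∂z/∂easting = −n_x/n_z = −0.76090 and ∂z/∂northing = −n_y/n_z = 0.36562.
Unit vector along 160° is (sin 160°, cos 160°) = (0.3420, -0.9397).
Slope in that direction = a·(0.3420) + b·(-0.9397) = −0.60381.
Apparent dip = arctan|0.60381| = 31.12° (true dip is 40.2°, so apparent ≤ true as expected).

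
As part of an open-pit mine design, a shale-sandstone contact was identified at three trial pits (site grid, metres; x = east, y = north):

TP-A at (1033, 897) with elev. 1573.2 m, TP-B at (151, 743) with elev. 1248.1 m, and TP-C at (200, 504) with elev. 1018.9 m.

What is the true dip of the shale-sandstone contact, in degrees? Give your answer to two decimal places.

Two edge vectors: TP-A→TP-B = (-882, -154, -325.1), TP-A→TP-C = (-833, -393, -554.3).
Normal n = (TP-A→TP-B) × (TP-A→TP-C) = (-42402.1, -218084.3, 218344).
So ∂z/∂x = −n_x/n_z = 0.19420 and ∂z/∂y = −n_y/n_z = 0.99881.
Gradient magnitude |∇z| = √(a² + b²) = √(0.03771 + 0.99762) = 1.01751.
True dip = arctan(1.01751) = 45.50°, dipping toward S (azimuth ≈ 191°).

45.50°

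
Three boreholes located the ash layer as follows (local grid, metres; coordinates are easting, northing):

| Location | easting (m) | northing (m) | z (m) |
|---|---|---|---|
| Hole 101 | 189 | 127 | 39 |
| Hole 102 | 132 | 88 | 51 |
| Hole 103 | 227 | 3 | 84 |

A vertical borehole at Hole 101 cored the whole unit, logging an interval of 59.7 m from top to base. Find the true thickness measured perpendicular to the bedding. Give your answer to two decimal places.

56.27 m

Two edge vectors: Hole 101→Hole 102 = (-57, -39, 12), Hole 101→Hole 103 = (38, -124, 45).
Normal n = (Hole 101→Hole 102) × (Hole 101→Hole 103) = (-267, 3021, 8550).
So ∂z/∂easting = −n_x/n_z = 0.03123 and ∂z/∂northing = −n_y/n_z = −0.35333.
|∇z| = √(a²+b²) = 0.35471, so dip δ = arctan(0.35471) = 19.53°.
True thickness = vertical thickness × cos δ = 59.7 × cos 19.53° = 56.27 m.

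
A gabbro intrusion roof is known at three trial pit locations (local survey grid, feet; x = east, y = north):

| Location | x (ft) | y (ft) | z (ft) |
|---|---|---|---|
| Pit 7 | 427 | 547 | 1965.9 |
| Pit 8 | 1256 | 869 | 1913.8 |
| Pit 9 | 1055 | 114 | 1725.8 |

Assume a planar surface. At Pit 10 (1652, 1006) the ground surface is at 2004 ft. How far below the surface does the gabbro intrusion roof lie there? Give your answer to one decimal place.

Let the plane be z = a·x + b·y + c.
Pit 8−Pit 7: 829a + 322b = −52.1;  Pit 9−Pit 7: 628a − 433b = −240.1.
Solving gives a = −0.177969, b = 0.296386.
Then c = 1965.9 − a·427 − b·547 = 1879.77.
At (1652, 1006): z_contact = −294.01 + 298.16 + 1879.77 = 1883.93 ft.
Depth below ground = 2004 − 1883.93 = 120.1 ft.

120.1 ft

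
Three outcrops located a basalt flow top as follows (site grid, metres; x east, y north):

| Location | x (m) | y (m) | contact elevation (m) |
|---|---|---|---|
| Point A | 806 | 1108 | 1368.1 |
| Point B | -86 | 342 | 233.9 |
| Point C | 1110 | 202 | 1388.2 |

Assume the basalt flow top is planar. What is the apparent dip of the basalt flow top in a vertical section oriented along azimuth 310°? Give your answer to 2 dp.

Let the plane be z = a·x + b·y + c.
Point B−Point A: −892a − 766b = −1134.2;  Point C−Point A: 304a − 906b = 20.1.
Solving gives a = 1.00189, b = 0.31399.
Unit vector along 310° is (sin 310°, cos 310°) = (-0.7660, 0.6428).
Slope in that direction = a·(-0.7660) + b·(0.6428) = −0.56566.
Apparent dip = arctan|0.56566| = 29.50° (true dip is 46.4°, so apparent ≤ true as expected).

29.50°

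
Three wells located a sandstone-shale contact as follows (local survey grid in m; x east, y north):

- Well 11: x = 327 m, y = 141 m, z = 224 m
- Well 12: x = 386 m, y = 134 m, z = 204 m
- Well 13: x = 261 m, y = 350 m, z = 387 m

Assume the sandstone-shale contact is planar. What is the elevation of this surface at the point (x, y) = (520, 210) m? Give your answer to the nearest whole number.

Two edge vectors: Well 11→Well 12 = (59, -7, -20), Well 11→Well 13 = (-66, 209, 163).
Normal n = (Well 11→Well 12) × (Well 11→Well 13) = (3039, -8297, 11869).
So ∂z/∂x = −n_x/n_z = −0.25605 and ∂z/∂y = −n_y/n_z = 0.69905.
Intercept c from Well 11: 224 + 83.73 − 98.57 = 209.16.
At (520, 210): z = −133.1 + 146.8 + 209.16 = 222.8 m.

223 m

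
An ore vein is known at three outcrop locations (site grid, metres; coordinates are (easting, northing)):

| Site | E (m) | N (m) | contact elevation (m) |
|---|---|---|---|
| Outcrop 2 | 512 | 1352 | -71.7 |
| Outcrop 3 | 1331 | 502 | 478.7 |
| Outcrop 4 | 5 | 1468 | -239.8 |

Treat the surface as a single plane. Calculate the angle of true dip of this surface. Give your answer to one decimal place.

25.7°

Two edge vectors: Outcrop 2→Outcrop 3 = (819, -850, 550.4), Outcrop 2→Outcrop 4 = (-507, 116, -168.1).
Normal n = (Outcrop 2→Outcrop 3) × (Outcrop 2→Outcrop 4) = (79038.6, -141378.9, -335946).
So ∂z/∂E = −n_x/n_z = 0.23527 and ∂z/∂N = −n_y/n_z = −0.42084.
Gradient magnitude |∇z| = √(a² + b²) = √(0.05535 + 0.17710) = 0.48214.
True dip = arctan(0.48214) = 25.7°, dipping toward NNW (azimuth ≈ 331°).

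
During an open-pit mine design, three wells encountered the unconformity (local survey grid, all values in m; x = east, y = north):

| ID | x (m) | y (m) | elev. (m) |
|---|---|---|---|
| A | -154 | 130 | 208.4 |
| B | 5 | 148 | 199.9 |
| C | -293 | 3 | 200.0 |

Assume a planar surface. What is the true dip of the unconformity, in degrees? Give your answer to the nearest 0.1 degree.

Two edge vectors: A→B = (159, 18, -8.5), A→C = (-139, -127, -8.4).
Normal n = (A→B) × (A→C) = (-1230.7, 2517.1, -17691).
So ∂z/∂x = −n_x/n_z = −0.06957 and ∂z/∂y = −n_y/n_z = 0.14228.
Gradient magnitude |∇z| = √(a² + b²) = √(0.00484 + 0.02024) = 0.15838.
True dip = arctan(0.15838) = 9.0°, dipping toward SSE (azimuth ≈ 154°).

9.0°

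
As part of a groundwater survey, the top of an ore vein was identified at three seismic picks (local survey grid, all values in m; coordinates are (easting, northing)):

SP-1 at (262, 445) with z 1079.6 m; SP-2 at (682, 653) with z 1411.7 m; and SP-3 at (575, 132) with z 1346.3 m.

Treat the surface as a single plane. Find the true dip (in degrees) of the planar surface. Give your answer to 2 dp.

Let the plane be z = a·E + b·N + c.
SP-2−SP-1: 420a + 208b = 332.1;  SP-3−SP-1: 313a − 313b = 266.7.
Solving gives a = 0.81104, b = −0.04104.
Gradient magnitude |∇z| = √(a² + b²) = √(0.65778 + 0.00168) = 0.81208.
True dip = arctan(0.81208) = 39.08°, dipping toward W (azimuth ≈ 273°).

39.08°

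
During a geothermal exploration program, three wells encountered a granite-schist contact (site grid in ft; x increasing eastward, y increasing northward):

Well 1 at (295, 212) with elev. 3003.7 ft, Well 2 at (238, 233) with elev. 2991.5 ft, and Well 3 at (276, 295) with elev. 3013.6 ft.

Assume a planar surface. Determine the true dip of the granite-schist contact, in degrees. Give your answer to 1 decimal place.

Let the plane be z = a·x + b·y + c.
Well 2−Well 1: −57a + 21b = −12.2;  Well 3−Well 1: −19a + 83b = 9.9.
Solving gives a = 0.28174, b = 0.18377.
Gradient magnitude |∇z| = √(a² + b²) = √(0.07938 + 0.03377) = 0.33638.
True dip = arctan(0.33638) = 18.6°, dipping toward WSW (azimuth ≈ 237°).

18.6°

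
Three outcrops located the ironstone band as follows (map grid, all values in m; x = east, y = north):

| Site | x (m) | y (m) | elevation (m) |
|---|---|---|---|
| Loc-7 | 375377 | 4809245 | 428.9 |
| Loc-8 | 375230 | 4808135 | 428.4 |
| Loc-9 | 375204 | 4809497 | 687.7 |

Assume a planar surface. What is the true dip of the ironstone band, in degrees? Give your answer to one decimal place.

Two edge vectors: Loc-7→Loc-8 = (-147, -1110, -0.5), Loc-7→Loc-9 = (-173, 252, 258.8).
Normal n = (Loc-7→Loc-8) × (Loc-7→Loc-9) = (-287142, 38130.1, -229074).
So ∂z/∂x = −n_x/n_z = −1.25349 and ∂z/∂y = −n_y/n_z = 0.16645.
Gradient magnitude |∇z| = √(a² + b²) = √(1.57124 + 0.02771) = 1.26449.
True dip = arctan(1.26449) = 51.7°, dipping toward E (azimuth ≈ 098°).

51.7°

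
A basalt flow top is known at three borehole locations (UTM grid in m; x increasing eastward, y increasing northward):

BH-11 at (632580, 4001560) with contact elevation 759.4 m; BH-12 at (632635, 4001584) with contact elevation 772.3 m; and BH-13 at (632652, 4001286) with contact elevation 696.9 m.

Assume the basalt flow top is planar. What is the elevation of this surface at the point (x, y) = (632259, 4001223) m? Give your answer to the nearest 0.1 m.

Let the plane be z = a·x + b·y + c.
BH-12−BH-11: 55a + 24b = 12.9;  BH-13−BH-11: 72a − 274b = −62.5.
Solving gives a = 0.121121562, b = 0.259929754.
Then c = 759.4 − a·632580 − b·4001560 = −1115984.18.
At (632259, 4001223): z = 76580.2 + 1040036.9 − 1115984.18 = 632.9 m.

632.9 m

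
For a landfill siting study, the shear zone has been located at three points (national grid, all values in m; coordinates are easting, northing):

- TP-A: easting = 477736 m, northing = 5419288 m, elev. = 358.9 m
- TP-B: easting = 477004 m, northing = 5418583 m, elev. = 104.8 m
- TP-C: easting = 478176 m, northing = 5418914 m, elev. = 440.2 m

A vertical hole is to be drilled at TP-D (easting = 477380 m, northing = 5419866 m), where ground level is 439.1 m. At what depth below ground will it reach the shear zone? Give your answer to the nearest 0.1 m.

Let the plane be z = a·easting + b·northing + c.
TP-B−TP-A: −732a − 705b = −254.1;  TP-C−TP-A: 440a − 374b = 81.3.
Solving gives a = 0.260887412, b = 0.089546687.
Then c = 358.9 − a·477736 − b·5419288 = −609555.70.
At (477380, 5419866): z_contact = 124542.43 + 485331.05 − 609555.70 = 317.78 m.
Depth below ground = 439.1 − 317.78 = 121.3 m.

121.3 m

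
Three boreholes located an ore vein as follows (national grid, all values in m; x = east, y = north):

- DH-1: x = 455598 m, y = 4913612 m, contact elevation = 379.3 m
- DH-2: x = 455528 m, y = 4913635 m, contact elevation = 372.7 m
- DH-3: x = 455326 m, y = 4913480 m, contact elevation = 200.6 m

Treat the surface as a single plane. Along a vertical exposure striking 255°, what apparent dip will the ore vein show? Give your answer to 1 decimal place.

Let the plane be z = a·x + b·y + c.
DH-2−DH-1: −70a + 23b = −6.6;  DH-3−DH-1: −272a − 132b = −178.7.
Solving gives a = 0.32146, b = 0.69139.
Unit vector along 255° is (sin 255°, cos 255°) = (-0.9659, -0.2588).
Slope in that direction = a·(-0.9659) + b·(-0.2588) = −0.48945.
Apparent dip = arctan|0.48945| = 26.1° (true dip is 37.3°, so apparent ≤ true as expected).

26.1°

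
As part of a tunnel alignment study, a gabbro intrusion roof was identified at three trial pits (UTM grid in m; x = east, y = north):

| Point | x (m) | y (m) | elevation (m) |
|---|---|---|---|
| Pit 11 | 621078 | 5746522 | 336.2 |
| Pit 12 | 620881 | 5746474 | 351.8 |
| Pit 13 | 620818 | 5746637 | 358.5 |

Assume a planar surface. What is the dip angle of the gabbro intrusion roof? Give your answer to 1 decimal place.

Two edge vectors: Pit 11→Pit 12 = (-197, -48, 15.6), Pit 11→Pit 13 = (-260, 115, 22.3).
Normal n = (Pit 11→Pit 12) × (Pit 11→Pit 13) = (-2864.4, 337.1, -35135).
So ∂z/∂x = −n_x/n_z = −0.08153 and ∂z/∂y = −n_y/n_z = 0.00959.
Gradient magnitude |∇z| = √(a² + b²) = √(0.00665 + 0.00009) = 0.08209.
True dip = arctan(0.08209) = 4.7°, dipping toward E (azimuth ≈ 097°).

4.7°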